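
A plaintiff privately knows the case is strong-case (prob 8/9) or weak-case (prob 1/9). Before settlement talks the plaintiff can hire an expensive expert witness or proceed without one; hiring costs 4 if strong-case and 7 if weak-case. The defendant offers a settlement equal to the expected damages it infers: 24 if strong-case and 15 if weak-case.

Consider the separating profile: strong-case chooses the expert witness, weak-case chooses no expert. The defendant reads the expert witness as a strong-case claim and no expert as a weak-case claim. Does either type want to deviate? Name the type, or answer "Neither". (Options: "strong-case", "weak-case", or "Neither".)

weak-case

The expert witness pays 24; no expert pays 15.
strong-case: assigned the expert witness, nets 24 − 4 = 20; deviating to no expert nets 15.
weak-case: assigned no expert, nets 15; deviating to the expert witness nets 24 − 7 = 17.
The weak-case type gains 2 by deviating.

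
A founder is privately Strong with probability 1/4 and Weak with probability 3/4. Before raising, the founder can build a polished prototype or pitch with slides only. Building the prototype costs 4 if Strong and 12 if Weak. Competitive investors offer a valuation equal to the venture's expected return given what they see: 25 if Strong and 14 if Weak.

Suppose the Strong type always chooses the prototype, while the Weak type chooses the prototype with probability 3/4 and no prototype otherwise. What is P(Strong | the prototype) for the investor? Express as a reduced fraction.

4/13

P(the prototype) = (1/4)·1 + (3/4)·(3/4) = 13/16.
By Bayes' rule, P(Strong | the prototype) = (1/4) / (13/16) = 4/13.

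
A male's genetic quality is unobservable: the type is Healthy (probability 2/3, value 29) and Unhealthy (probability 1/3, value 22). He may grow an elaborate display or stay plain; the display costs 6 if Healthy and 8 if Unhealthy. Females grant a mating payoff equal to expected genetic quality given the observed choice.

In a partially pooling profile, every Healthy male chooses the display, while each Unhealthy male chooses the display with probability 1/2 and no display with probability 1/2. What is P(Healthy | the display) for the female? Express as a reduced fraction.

4/5

P(the display) = (2/3)·1 + (1/3)·(1/2) = 5/6.
By Bayes' rule, P(Healthy | the display) = (2/3) / (5/6) = 4/5.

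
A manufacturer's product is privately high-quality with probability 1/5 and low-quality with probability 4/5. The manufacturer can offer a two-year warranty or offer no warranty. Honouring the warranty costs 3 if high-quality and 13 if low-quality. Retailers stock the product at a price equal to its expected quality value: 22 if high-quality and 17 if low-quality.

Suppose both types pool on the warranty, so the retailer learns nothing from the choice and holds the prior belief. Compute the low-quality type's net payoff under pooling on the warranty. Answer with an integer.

5

Pooled price = 1/5·22 + 4/5·17 = 18.
low-quality pays cost 13 for the warranty, so net payoff = 18 − 13 = 5.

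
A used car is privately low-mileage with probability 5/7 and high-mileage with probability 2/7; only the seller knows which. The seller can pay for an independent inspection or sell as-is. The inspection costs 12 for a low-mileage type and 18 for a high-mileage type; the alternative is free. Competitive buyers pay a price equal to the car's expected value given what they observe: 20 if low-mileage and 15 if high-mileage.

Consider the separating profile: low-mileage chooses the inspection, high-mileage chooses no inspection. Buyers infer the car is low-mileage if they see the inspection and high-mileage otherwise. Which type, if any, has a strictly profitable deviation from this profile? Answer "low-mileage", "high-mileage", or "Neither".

The inspection pays 20; no inspection pays 15.
low-mileage: assigned the inspection, nets 20 − 12 = 8; deviating to no inspection nets 15.
high-mileage: assigned no inspection, nets 15; deviating to the inspection nets 20 − 18 = 2.
The low-mileage type gains 7 by deviating.

low-mileage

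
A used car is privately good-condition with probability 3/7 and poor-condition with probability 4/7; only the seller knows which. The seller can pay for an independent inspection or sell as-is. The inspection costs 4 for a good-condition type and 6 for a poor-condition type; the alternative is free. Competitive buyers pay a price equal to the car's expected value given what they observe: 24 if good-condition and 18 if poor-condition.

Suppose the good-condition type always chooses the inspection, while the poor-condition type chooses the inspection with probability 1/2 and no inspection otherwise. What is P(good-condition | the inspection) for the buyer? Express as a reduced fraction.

P(the inspection) = (3/7)·1 + (4/7)·(1/2) = 5/7.
By Bayes' rule, P(good-condition | the inspection) = (3/7) / (5/7) = 3/5.

3/5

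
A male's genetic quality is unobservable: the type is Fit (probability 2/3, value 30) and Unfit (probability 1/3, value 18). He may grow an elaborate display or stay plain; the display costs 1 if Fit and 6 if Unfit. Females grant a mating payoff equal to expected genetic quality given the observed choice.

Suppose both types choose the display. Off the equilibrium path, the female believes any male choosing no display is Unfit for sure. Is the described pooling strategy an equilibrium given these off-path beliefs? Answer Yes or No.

Yes

On path, the female holds the prior and pays 2/3·30 + 1/3·18 = 26. Off path (no display), believing Unfit, it pays 18.
Fit: the display nets 26 − 1 = 25; no display nets 18. Fit stays.
Unfit: the display nets 26 − 6 = 20; no display nets 18. Unfit stays.
No type deviates, so pooling is sustained.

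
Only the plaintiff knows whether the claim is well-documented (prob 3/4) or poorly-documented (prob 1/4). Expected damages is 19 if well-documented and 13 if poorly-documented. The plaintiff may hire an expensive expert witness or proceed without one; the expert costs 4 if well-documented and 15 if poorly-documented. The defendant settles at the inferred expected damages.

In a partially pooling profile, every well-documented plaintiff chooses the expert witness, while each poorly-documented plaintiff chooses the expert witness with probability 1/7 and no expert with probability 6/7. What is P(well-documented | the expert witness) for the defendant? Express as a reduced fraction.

21/22

P(the expert witness) = (3/4)·1 + (1/4)·(1/7) = 11/14.
By Bayes' rule, P(well-documented | the expert witness) = (3/4) / (11/14) = 21/22.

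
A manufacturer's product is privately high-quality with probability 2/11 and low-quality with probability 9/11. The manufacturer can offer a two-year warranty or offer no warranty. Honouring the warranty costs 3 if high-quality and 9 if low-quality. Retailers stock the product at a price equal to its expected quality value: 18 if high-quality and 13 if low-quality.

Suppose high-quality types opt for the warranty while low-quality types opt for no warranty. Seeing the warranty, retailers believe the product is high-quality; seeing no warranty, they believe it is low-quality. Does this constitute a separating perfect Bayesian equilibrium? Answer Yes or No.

Under these beliefs, the warranty earns price 18 and no warranty earns price 13.
high-quality: the warranty nets 18 − 3 = 15; no warranty nets 13. high-quality prefers the warranty.
low-quality: the warranty nets 18 − 9 = 9; no warranty nets 13. low-quality prefers no warranty.
Neither type deviates, so the separating profile is an equilibrium.

Yes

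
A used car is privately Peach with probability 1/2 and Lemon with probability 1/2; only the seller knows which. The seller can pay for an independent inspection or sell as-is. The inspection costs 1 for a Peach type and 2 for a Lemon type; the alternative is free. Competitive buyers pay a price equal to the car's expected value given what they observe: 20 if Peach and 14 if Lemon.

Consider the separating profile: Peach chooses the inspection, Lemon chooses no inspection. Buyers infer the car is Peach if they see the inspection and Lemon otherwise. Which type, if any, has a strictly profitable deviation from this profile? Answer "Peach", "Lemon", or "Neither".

Lemon

The inspection pays 20; no inspection pays 14.
Peach: assigned the inspection, nets 20 − 1 = 19; deviating to no inspection nets 14.
Lemon: assigned no inspection, nets 14; deviating to the inspection nets 20 − 2 = 18.
The Lemon type gains 4 by deviating.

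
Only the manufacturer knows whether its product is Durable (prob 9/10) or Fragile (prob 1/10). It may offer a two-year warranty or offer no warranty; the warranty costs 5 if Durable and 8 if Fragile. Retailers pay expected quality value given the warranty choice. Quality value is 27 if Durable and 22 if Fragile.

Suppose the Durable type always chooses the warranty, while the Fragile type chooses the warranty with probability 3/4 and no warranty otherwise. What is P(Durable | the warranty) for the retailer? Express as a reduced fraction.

P(the warranty) = (9/10)·1 + (1/10)·(3/4) = 39/40.
By Bayes' rule, P(Durable | the warranty) = (9/10) / (39/40) = 12/13.

12/13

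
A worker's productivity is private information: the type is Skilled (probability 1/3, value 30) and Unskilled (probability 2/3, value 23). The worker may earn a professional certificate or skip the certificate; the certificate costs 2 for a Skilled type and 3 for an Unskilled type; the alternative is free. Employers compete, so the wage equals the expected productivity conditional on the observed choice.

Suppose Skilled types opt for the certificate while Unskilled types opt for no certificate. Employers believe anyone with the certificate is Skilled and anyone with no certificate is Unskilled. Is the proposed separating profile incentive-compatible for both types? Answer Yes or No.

No

Under these beliefs, the certificate earns wage 30 and no certificate earns wage 23.
Skilled: the certificate nets 30 − 2 = 28; no certificate nets 23. Skilled prefers the certificate.
Unskilled: the certificate nets 30 − 3 = 27; no certificate nets 23. Unskilled would deviate to the certificate.
Unskilled has a profitable deviation, so the profile is not an equilibrium.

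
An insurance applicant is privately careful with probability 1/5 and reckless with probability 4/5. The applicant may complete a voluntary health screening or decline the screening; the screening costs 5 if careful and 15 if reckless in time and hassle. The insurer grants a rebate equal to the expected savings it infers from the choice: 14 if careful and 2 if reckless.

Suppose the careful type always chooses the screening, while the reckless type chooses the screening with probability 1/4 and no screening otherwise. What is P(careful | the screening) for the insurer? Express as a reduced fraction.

P(the screening) = (1/5)·1 + (4/5)·(1/4) = 2/5.
By Bayes' rule, P(careful | the screening) = (1/5) / (2/5) = 1/2.

1/2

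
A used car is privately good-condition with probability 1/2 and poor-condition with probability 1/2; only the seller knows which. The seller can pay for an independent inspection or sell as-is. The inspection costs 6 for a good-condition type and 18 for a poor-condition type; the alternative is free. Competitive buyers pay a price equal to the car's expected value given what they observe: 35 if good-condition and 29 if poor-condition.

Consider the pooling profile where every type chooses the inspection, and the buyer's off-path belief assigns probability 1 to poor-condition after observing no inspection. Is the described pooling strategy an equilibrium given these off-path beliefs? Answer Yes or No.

On path, the buyer holds the prior and pays 1/2·35 + 1/2·29 = 32. Off path (no inspection), believing poor-condition, it pays 29.
good-condition: the inspection nets 32 − 6 = 26; no inspection nets 29. good-condition would deviate.
poor-condition: the inspection nets 32 − 18 = 14; no inspection nets 29. poor-condition would deviate.
A type deviates, so pooling fails.

No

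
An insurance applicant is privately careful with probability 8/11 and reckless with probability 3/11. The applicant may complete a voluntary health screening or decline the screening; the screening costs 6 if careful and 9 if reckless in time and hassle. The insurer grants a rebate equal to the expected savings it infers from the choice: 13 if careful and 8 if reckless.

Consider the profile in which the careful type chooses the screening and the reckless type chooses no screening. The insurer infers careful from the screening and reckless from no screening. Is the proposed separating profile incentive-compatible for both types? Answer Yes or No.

No

Under these beliefs, the screening earns rebate 13 and no screening earns rebate 8.
careful: the screening nets 13 − 6 = 7; no screening nets 8. careful would deviate to no screening.
reckless: the screening nets 13 − 9 = 4; no screening nets 8. reckless prefers no screening.
careful has a profitable deviation, so the profile is not an equilibrium.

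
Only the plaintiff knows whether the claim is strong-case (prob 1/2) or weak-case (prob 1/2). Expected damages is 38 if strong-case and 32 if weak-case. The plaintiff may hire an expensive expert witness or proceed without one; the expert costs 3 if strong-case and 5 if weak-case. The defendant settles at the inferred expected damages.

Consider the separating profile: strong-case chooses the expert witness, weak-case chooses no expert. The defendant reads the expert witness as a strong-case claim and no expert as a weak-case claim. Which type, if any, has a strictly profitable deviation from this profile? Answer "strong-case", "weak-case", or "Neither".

The expert witness pays 38; no expert pays 32.
strong-case: assigned the expert witness, nets 38 − 3 = 35; deviating to no expert nets 32.
weak-case: assigned no expert, nets 32; deviating to the expert witness nets 38 − 5 = 33.
The weak-case type gains 1 by deviating.

weak-case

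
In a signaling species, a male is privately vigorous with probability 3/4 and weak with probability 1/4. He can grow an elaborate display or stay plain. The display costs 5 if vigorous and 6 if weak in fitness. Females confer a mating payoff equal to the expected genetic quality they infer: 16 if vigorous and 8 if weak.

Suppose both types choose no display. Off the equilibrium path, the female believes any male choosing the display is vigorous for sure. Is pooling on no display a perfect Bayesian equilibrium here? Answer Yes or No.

On path, the female holds the prior and pays 3/4·16 + 1/4·8 = 14. Off path (the display), believing vigorous, it pays 16.
vigorous: no display nets 14; the display nets 16 − 5 = 11. vigorous stays.
weak: no display nets 14; the display nets 16 − 6 = 10. weak stays.
No type deviates, so pooling is sustained.

Yes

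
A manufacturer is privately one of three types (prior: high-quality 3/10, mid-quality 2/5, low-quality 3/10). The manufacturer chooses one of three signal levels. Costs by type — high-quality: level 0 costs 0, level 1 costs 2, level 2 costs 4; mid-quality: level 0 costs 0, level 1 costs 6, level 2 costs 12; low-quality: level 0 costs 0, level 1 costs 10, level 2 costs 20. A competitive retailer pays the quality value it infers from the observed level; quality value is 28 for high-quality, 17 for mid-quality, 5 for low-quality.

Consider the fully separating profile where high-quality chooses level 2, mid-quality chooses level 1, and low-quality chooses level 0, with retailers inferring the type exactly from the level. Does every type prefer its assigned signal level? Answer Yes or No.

No

Separating prices: level 2 → 28, level 1 → 17, level 0 → 5.
high-quality (assigned level 2): level 0: 5 − 0 = 5; level 1: 17 − 2 = 15; level 2: 28 − 4 = 24. high-quality stays.
mid-quality (assigned level 1): level 0: 5 − 0 = 5; level 1: 17 − 6 = 11; level 2: 28 − 12 = 16. mid-quality prefers level 2.
low-quality (assigned level 0): level 0: 5 − 0 = 5; level 1: 17 − 10 = 7; level 2: 28 − 20 = 8. low-quality prefers level 2.
At least one type deviates; the separating profile fails.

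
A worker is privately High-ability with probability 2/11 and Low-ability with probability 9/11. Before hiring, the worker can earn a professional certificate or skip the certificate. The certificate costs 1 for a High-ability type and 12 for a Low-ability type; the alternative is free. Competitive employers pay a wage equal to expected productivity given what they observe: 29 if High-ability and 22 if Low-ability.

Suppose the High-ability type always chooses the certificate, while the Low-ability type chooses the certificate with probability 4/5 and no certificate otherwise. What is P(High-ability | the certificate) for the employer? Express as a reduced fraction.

P(the certificate) = (2/11)·1 + (9/11)·(4/5) = 46/55.
By Bayes' rule, P(High-ability | the certificate) = (2/11) / (46/55) = 5/23.

5/23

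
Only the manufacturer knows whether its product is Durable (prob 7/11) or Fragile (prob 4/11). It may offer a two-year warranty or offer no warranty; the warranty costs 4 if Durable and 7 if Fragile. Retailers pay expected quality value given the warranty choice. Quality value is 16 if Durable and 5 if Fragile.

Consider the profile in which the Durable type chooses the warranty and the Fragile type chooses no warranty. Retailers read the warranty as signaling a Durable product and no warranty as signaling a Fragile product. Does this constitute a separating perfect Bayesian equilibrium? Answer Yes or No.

No

Under these beliefs, the warranty earns price 16 and no warranty earns price 5.
Durable: the warranty nets 16 − 4 = 12; no warranty nets 5. Durable prefers the warranty.
Fragile: the warranty nets 16 − 7 = 9; no warranty nets 5. Fragile would deviate to the warranty.
Fragile has a profitable deviation, so the profile is not an equilibrium.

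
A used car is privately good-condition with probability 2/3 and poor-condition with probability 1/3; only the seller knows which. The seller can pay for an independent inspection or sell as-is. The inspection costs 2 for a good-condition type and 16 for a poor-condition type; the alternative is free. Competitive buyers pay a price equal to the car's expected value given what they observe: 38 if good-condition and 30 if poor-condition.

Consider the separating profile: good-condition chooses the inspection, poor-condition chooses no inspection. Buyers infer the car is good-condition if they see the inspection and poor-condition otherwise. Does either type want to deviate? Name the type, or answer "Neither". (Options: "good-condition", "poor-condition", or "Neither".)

Neither

The inspection pays 38; no inspection pays 30.
good-condition: assigned the inspection, nets 38 − 2 = 36; deviating to no inspection nets 30.
poor-condition: assigned no inspection, nets 30; deviating to the inspection nets 38 − 16 = 22.
Both types strictly prefer their assigned action; no profitable deviation.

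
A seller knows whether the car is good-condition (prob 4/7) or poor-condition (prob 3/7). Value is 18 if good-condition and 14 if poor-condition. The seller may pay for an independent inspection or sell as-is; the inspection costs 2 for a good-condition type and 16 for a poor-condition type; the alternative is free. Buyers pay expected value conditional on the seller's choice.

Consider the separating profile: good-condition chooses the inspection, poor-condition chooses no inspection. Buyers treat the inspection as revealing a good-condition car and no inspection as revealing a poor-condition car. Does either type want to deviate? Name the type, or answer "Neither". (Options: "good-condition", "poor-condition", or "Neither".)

The inspection pays 18; no inspection pays 14.
good-condition: assigned the inspection, nets 18 − 2 = 16; deviating to no inspection nets 14.
poor-condition: assigned no inspection, nets 14; deviating to the inspection nets 18 − 16 = 2.
Both types strictly prefer their assigned action; no profitable deviation.

Neither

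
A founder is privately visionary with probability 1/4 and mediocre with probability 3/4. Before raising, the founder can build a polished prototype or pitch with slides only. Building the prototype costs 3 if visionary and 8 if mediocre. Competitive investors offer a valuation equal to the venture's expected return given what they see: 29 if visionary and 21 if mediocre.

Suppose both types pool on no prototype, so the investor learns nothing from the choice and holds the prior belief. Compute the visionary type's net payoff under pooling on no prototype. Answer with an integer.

Pooled valuation = 1/4·29 + 3/4·21 = 23.
visionary pays no cost for no prototype, so net payoff = 23.

23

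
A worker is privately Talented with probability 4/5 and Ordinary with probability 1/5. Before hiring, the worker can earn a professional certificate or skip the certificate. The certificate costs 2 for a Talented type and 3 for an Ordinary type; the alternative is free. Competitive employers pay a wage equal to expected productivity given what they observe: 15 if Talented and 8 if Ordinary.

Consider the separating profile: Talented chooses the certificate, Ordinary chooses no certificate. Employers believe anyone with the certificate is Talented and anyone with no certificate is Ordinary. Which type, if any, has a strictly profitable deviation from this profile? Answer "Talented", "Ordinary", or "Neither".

Ordinary

The certificate pays 15; no certificate pays 8.
Talented: assigned the certificate, nets 15 − 2 = 13; deviating to no certificate nets 8.
Ordinary: assigned no certificate, nets 8; deviating to the certificate nets 15 − 3 = 12.
The Ordinary type gains 4 by deviating.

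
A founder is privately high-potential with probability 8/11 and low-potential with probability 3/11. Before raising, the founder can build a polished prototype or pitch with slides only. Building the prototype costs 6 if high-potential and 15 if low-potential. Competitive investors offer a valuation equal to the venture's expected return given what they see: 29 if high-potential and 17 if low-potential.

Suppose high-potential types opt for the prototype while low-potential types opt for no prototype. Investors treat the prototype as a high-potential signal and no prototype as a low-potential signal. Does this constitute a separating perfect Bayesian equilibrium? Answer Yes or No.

Yes

Under these beliefs, the prototype earns valuation 29 and no prototype earns valuation 17.
high-potential: the prototype nets 29 − 6 = 23; no prototype nets 17. high-potential prefers the prototype.
low-potential: the prototype nets 29 − 15 = 14; no prototype nets 17. low-potential prefers no prototype.
Neither type deviates, so the separating profile is an equilibrium.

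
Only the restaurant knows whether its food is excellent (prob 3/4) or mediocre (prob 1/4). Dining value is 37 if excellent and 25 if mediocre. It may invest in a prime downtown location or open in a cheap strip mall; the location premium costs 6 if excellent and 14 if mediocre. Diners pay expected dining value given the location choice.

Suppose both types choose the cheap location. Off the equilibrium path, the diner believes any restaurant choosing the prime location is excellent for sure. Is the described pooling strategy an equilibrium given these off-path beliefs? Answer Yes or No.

On path, the diner holds the prior and pays 3/4·37 + 1/4·25 = 34. Off path (the prime location), believing excellent, it pays 37.
excellent: the cheap location nets 34; the prime location nets 37 − 6 = 31. excellent stays.
mediocre: the cheap location nets 34; the prime location nets 37 − 14 = 23. mediocre stays.
No type deviates, so pooling is sustained.

Yes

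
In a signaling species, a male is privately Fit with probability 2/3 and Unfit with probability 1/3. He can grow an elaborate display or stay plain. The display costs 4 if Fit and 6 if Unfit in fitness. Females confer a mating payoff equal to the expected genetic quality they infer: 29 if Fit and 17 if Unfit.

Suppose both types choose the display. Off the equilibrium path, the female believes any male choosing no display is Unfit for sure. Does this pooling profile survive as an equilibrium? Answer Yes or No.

On path, the female holds the prior and pays 2/3·29 + 1/3·17 = 25. Off path (no display), believing Unfit, it pays 17.
Fit: the display nets 25 − 4 = 21; no display nets 17. Fit stays.
Unfit: the display nets 25 − 6 = 19; no display nets 17. Unfit stays.
No type deviates, so pooling is sustained.

Yes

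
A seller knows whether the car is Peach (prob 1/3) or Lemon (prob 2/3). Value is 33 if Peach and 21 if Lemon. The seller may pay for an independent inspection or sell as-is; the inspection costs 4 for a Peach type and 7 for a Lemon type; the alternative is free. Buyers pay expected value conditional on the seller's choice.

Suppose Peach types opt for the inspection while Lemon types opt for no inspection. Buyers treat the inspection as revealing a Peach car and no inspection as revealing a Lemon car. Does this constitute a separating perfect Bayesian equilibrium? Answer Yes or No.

Under these beliefs, the inspection earns price 33 and no inspection earns price 21.
Peach: the inspection nets 33 − 4 = 29; no inspection nets 21. Peach prefers the inspection.
Lemon: the inspection nets 33 − 7 = 26; no inspection nets 21. Lemon would deviate to the inspection.
Lemon has a profitable deviation, so the profile is not an equilibrium.

No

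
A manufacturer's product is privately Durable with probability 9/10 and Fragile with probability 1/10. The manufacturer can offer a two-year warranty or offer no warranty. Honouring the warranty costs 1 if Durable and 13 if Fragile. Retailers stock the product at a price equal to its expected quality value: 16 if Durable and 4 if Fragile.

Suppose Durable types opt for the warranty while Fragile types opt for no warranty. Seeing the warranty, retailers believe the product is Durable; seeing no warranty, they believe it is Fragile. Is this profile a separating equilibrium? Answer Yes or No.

Yes

Under these beliefs, the warranty earns price 16 and no warranty earns price 4.
Durable: the warranty nets 16 − 1 = 15; no warranty nets 4. Durable prefers the warranty.
Fragile: the warranty nets 16 − 13 = 3; no warranty nets 4. Fragile prefers no warranty.
Neither type deviates, so the separating profile is an equilibrium.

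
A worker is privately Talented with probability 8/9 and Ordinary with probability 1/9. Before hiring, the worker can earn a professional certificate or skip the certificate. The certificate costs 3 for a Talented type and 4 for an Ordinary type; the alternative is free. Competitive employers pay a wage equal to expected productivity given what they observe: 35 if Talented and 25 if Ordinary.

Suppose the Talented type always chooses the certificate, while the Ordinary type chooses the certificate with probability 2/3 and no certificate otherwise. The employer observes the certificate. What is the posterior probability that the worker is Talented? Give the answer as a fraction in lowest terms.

12/13

P(the certificate) = (8/9)·1 + (1/9)·(2/3) = 26/27.
By Bayes' rule, P(Talented | the certificate) = (8/9) / (26/27) = 12/13.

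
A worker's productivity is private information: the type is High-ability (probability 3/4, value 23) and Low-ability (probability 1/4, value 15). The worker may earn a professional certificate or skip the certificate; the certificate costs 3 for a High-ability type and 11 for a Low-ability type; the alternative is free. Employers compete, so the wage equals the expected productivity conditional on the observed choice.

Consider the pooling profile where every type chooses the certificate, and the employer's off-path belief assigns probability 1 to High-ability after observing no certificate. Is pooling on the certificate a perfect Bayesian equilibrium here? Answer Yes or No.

On path, the employer holds the prior and pays 3/4·23 + 1/4·15 = 21. Off path (no certificate), believing High-ability, it pays 23.
High-ability: the certificate nets 21 − 3 = 18; no certificate nets 23. High-ability would deviate.
Low-ability: the certificate nets 21 − 11 = 10; no certificate nets 23. Low-ability would deviate.
A type deviates, so pooling fails.

No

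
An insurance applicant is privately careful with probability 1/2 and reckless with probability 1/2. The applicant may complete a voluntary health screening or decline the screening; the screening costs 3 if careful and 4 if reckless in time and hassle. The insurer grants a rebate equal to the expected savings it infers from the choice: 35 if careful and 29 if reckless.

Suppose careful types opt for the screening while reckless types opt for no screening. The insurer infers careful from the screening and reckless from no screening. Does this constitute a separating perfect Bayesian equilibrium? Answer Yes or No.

Under these beliefs, the screening earns rebate 35 and no screening earns rebate 29.
careful: the screening nets 35 − 3 = 32; no screening nets 29. careful prefers the screening.
reckless: the screening nets 35 − 4 = 31; no screening nets 29. reckless would deviate to the screening.
reckless has a profitable deviation, so the profile is not an equilibrium.

No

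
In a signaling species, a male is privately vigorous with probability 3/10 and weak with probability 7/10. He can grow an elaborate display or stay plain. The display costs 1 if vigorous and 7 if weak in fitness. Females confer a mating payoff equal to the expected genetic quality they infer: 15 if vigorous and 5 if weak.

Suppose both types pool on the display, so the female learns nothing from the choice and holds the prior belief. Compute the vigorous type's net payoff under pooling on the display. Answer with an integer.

7

Pooled mating payoff = 3/10·15 + 7/10·5 = 8.
vigorous pays cost 1 for the display, so net payoff = 8 − 1 = 7.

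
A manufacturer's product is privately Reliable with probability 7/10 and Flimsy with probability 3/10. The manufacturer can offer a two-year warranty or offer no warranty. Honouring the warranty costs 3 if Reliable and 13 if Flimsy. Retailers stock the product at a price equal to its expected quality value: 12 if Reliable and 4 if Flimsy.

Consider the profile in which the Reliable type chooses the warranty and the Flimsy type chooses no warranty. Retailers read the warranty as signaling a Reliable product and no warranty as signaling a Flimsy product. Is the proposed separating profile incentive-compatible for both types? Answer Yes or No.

Under these beliefs, the warranty earns price 12 and no warranty earns price 4.
Reliable: the warranty nets 12 − 3 = 9; no warranty nets 4. Reliable prefers the warranty.
Flimsy: the warranty nets 12 − 13 = -1; no warranty nets 4. Flimsy prefers no warranty.
Neither type deviates, so the separating profile is an equilibrium.

Yes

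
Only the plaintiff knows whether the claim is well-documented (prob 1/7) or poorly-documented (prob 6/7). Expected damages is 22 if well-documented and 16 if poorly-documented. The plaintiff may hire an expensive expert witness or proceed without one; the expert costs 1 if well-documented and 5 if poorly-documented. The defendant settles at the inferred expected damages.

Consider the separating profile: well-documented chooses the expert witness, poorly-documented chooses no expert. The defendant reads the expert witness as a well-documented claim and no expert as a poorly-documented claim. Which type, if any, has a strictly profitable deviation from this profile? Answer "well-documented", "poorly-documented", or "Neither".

poorly-documented

The expert witness pays 22; no expert pays 16.
well-documented: assigned the expert witness, nets 22 − 1 = 21; deviating to no expert nets 16.
poorly-documented: assigned no expert, nets 16; deviating to the expert witness nets 22 − 5 = 17.
The poorly-documented type gains 1 by deviating.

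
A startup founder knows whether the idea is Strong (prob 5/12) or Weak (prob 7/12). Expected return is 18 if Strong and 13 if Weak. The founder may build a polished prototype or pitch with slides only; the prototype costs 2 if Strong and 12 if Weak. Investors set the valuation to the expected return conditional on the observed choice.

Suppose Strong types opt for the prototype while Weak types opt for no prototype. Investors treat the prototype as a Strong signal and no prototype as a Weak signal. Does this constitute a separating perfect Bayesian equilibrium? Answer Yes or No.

Yes

Under these beliefs, the prototype earns valuation 18 and no prototype earns valuation 13.
Strong: the prototype nets 18 − 2 = 16; no prototype nets 13. Strong prefers the prototype.
Weak: the prototype nets 18 − 12 = 6; no prototype nets 13. Weak prefers no prototype.
Neither type deviates, so the separating profile is an equilibrium.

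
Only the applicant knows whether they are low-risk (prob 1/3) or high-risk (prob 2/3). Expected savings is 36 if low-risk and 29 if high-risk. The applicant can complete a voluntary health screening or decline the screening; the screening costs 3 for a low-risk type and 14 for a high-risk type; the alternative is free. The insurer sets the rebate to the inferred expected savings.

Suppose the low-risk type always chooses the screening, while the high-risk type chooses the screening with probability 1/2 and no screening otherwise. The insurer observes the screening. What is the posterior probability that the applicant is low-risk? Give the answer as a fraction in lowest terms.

P(the screening) = (1/3)·1 + (2/3)·(1/2) = 2/3.
By Bayes' rule, P(low-risk | the screening) = (1/3) / (2/3) = 1/2.

1/2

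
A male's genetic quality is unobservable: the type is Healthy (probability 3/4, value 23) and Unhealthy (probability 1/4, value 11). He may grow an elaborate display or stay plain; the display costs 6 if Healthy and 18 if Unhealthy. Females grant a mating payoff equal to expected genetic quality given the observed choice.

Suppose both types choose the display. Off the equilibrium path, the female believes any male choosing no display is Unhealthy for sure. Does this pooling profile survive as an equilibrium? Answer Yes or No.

No

On path, the female holds the prior and pays 3/4·23 + 1/4·11 = 20. Off path (no display), believing Unhealthy, it pays 11.
Healthy: the display nets 20 − 6 = 14; no display nets 11. Healthy stays.
Unhealthy: the display nets 20 − 18 = 2; no display nets 11. Unhealthy would deviate.
A type deviates, so pooling fails.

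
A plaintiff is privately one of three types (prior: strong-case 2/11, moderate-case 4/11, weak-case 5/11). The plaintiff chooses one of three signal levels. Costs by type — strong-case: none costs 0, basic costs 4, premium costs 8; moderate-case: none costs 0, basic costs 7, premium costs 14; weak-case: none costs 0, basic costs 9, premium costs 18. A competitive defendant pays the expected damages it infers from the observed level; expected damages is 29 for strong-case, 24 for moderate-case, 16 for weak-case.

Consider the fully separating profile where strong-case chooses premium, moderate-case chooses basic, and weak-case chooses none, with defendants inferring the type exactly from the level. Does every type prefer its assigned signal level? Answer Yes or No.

Separating settlements: premium → 29, basic → 24, none → 16.
strong-case (assigned premium): none: 16 − 0 = 16; basic: 24 − 4 = 20; premium: 29 − 8 = 21. strong-case stays.
moderate-case (assigned basic): none: 16 − 0 = 16; basic: 24 − 7 = 17; premium: 29 − 14 = 15. moderate-case stays.
weak-case (assigned none): none: 16 − 0 = 16; basic: 24 − 9 = 15; premium: 29 − 18 = 11. weak-case stays.
Every type prefers its assigned level; separation holds.

Yes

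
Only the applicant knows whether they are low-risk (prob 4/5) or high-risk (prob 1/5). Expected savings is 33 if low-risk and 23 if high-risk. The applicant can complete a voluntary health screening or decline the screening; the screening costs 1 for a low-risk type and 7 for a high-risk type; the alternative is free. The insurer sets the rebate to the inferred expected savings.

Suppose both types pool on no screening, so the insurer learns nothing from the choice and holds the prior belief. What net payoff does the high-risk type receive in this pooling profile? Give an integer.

31

Pooled rebate = 4/5·33 + 1/5·23 = 31.
high-risk pays no cost for no screening, so net payoff = 31.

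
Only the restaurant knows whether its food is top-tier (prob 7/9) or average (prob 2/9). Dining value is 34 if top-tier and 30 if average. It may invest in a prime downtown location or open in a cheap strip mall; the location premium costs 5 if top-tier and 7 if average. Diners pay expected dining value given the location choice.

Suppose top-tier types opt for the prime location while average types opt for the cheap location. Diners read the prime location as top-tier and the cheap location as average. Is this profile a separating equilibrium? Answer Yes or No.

No

Under these beliefs, the prime location earns price premium 34 and the cheap location earns price premium 30.
top-tier: the prime location nets 34 − 5 = 29; the cheap location nets 30. top-tier would deviate to the cheap location.
average: the prime location nets 34 − 7 = 27; the cheap location nets 30. average prefers the cheap location.
top-tier has a profitable deviation, so the profile is not an equilibrium.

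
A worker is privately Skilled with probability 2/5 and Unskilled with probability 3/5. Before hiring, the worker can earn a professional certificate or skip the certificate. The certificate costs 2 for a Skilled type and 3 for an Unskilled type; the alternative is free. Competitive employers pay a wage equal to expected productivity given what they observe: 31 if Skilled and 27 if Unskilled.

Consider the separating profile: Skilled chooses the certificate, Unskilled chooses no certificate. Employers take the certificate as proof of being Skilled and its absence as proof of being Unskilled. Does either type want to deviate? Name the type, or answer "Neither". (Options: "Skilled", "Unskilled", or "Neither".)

The certificate pays 31; no certificate pays 27.
Skilled: assigned the certificate, nets 31 − 2 = 29; deviating to no certificate nets 27.
Unskilled: assigned no certificate, nets 27; deviating to the certificate nets 31 − 3 = 28.
The Unskilled type gains 1 by deviating.

Unskilled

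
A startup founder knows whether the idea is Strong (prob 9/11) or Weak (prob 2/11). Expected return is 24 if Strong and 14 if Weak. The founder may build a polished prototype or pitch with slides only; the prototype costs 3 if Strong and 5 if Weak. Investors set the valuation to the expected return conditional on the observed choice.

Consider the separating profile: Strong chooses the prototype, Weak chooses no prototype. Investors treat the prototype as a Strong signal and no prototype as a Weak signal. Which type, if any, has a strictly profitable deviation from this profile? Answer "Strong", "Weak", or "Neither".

Weak

The prototype pays 24; no prototype pays 14.
Strong: assigned the prototype, nets 24 − 3 = 21; deviating to no prototype nets 14.
Weak: assigned no prototype, nets 14; deviating to the prototype nets 24 − 5 = 19.
The Weak type gains 5 by deviating.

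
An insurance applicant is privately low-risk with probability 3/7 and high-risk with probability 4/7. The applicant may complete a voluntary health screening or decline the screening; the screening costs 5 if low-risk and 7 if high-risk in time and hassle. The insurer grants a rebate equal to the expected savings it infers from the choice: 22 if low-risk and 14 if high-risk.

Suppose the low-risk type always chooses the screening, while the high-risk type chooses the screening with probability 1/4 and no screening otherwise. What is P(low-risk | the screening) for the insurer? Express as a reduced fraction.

3/4

P(the screening) = (3/7)·1 + (4/7)·(1/4) = 4/7.
By Bayes' rule, P(low-risk | the screening) = (3/7) / (4/7) = 3/4.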